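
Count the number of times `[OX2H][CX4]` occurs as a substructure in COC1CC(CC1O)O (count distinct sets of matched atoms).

[OX2H][CX4] is the SMARTS for an aliphatic alcohol: a hydroxyl oxygen bound to an sp3 (X4) carbon.
The molecule carries 2 separate instances of a hydroxyl group (-OH) meeting every constraint; each maps to a distinct set of atoms, giving 2 matches.

2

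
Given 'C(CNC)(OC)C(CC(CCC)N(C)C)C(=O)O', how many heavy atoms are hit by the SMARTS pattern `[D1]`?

7

Check the 18 heavy atoms by environment: 4× C (D2) → no; 4× C (D3) → no; 1× N (D3) → no; 5× C (D1) → match; 2× O (D1) → match; 1× N (D2) → no; 1× O (D2) → no.
Summing the matching environments: 5 + 2 = 7 matching atoms.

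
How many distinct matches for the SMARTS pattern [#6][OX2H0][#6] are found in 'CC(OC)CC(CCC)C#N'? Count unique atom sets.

[#6][OX2H0][#6] is the SMARTS for an ether: an aliphatic oxygen bridging two carbons with no H on the oxygen.
Exactly one fragment in the molecule meets all constraints, giving 1 match.

1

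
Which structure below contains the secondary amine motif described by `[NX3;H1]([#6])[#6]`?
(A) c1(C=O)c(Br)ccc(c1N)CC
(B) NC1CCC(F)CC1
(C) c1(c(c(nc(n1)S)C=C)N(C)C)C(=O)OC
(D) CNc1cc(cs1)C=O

D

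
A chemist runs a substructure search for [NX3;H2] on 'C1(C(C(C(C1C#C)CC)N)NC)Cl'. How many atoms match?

1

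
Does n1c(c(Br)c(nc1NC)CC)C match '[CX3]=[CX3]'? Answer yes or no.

No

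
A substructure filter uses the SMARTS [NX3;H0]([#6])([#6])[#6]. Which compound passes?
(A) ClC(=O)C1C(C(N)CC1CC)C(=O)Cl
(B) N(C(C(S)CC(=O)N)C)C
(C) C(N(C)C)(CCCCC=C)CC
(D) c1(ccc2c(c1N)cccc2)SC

[NX3;H0]([#6])([#6])[#6] describes a trivalent nitrogen with no H, bonded to three carbons (a tertiary amine).
(A) has a primary amino group (-NH2) but the nitrogen has H2, not H0 with three carbons.
(B) has a primary amide (-C(=O)NH2) but the amide nitrogen has H2 and only one carbon neighbour.
(C) contains a dimethylamino group (-N(CH3)2), which satisfies every atom and bond constraint.
(D) has a primary amino group (-NH2) but the nitrogen has H2, not H0 with three carbons.
So the answer is (C).

C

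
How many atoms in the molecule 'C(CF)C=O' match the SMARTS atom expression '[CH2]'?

2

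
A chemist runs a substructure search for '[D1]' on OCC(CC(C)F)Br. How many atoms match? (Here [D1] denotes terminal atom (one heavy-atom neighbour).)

4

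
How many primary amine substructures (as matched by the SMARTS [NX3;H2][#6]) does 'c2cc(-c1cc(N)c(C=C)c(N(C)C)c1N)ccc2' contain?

[NX3;H2][#6] is the SMARTS for a primary amine: a trivalent nitrogen with two H attached to carbon.
The molecule carries 2 separate instances of a primary amino group (-NH2) meeting every constraint; each maps to a distinct set of atoms, giving 2 matches.

2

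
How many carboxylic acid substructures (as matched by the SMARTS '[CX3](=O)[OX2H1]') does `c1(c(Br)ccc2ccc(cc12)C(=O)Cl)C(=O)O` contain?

1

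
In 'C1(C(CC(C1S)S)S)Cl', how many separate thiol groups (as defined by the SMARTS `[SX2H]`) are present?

3

[SX2H] is the SMARTS for a thiol: an aliphatic sulfur with two connections, one being H.
The molecule carries 3 separate instances of a thiol (-SH) meeting every constraint; each maps to a distinct set of atoms, giving 3 matches.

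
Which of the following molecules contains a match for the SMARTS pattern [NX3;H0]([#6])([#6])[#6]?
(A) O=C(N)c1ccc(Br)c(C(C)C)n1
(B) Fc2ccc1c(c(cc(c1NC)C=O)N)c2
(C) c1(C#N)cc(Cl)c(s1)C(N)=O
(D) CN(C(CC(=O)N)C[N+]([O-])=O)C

D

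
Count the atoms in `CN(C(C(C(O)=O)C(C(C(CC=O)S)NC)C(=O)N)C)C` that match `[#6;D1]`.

The query [#6;D1] means: carbon bonded to exactly one heavy atom.
Check the 21 heavy atoms by environment: 4× C (D1) → match; 7× C (D3) → no; 2× C (D2) → no; 4× O (D1) → no; 1× N (D2) → no; 1× S (D1) → no; 1× N (D1) → no; 1× N (D3) → no.
That gives 4 matching atoms.

4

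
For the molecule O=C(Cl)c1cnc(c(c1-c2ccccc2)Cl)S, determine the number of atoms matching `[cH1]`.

Check the 17 heavy atoms by environment: 1× n (aromatic, H0) → no; 6× c (aromatic, H1) → match; 5× c (aromatic, H0) → no; 1× C (H0) → no; 1× O (H0) → no; 2× Cl (H0) → no; 1× S (H1) → no.
That gives 6 matching atoms.

6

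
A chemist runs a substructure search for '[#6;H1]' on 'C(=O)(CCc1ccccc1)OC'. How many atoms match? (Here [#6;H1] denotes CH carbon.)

5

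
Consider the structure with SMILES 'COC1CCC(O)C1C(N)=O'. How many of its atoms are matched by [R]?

5

The query [R] means: R matches any atom that is part of a ring.
Check the 11 heavy atoms by environment: 5× C (in 5-ring) → match; 3× O (acyclic) → no; 2× C (acyclic) → no; 1× N (acyclic) → no.
That gives 5 matching atoms.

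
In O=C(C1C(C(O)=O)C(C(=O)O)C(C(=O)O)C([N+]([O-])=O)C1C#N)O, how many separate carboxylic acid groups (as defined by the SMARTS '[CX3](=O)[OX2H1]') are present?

[CX3](=O)[OX2H1] is the SMARTS for a carboxylic acid: an sp2 carbon double-bonded to O and single-bonded to an -OH oxygen.
The molecule carries 4 separate instances of a carboxylic acid group (-C(=O)OH) meeting every constraint; each maps to a distinct set of atoms, giving 4 matches.

4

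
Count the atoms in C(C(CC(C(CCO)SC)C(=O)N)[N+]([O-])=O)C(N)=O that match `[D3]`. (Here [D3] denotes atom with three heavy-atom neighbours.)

6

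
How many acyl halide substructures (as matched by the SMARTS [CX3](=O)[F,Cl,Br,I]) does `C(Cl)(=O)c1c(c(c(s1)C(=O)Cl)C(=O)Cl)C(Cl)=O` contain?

4

[CX3](=O)[F,Cl,Br,I] is the SMARTS for an acyl halide: a carbonyl carbon bonded to a halogen.
The molecule carries 4 separate instances of an acyl chloride (-C(=O)Cl) meeting every constraint; each maps to a distinct set of atoms, giving 4 matches.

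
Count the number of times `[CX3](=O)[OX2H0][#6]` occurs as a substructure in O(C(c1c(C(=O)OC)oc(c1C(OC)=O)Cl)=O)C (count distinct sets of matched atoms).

3

[CX3](=O)[OX2H0][#6] is the SMARTS for an ester: a carbonyl carbon bonded to an oxygen that is itself bonded to carbon (no H on that O).
The molecule carries 3 separate instances of a methyl-ester group (-C(=O)OCH3) meeting every constraint; each maps to a distinct set of atoms, giving 3 matches.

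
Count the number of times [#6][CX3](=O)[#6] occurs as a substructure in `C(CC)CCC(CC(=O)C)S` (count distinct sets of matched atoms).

[#6][CX3](=O)[#6] is the SMARTS for a ketone: a carbonyl carbon (no H) flanked by two carbons.
Exactly one fragment in the molecule meets all constraints, giving 1 match.

1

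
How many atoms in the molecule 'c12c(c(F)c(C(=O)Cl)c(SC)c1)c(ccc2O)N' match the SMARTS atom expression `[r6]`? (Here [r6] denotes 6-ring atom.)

10

The query [r6] means: r6 matches atoms in a six-membered ring.
Check the 18 heavy atoms by environment: 10× c (aromatic, in 6-ring) → match; 1× F (acyclic) → no; 2× O (acyclic) → no; 1× N (acyclic) → no; 2× C (acyclic) → no; 1× Cl (acyclic) → no; 1× S (acyclic) → no.
That gives 10 matching atoms.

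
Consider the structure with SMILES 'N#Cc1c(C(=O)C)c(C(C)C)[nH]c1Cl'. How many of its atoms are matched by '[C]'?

6

The query [C] means: uppercase C matches aliphatic (non-aromatic) carbon only.
Check the 14 heavy atoms by environment: 1× n (aromatic) → no; 4× c (aromatic) → no; 1× Cl → no; 6× C → match; 1× O → no; 1× N → no.
That gives 6 matching atoms.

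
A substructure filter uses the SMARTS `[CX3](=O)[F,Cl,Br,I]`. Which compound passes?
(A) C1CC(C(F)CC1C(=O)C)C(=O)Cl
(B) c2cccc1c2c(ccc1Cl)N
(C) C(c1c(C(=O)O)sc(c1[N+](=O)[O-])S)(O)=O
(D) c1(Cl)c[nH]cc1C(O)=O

[CX3](=O)[F,Cl,Br,I] describes a carbonyl carbon bonded to a halogen (an acyl halide).
(A) contains an acyl chloride (-C(=O)Cl), which satisfies every atom and bond constraint.
(B) has a chloro substituent but the Cl is not on a carbonyl carbon.
(C) has a carboxylic acid group (-C(=O)OH) but the carbonyl is bonded to -OH, not to a halogen.
(D) has a chloro substituent but the Cl is not on a carbonyl carbon.
So the answer is (A).

A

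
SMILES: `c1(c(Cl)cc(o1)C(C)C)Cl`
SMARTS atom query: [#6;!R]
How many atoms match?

3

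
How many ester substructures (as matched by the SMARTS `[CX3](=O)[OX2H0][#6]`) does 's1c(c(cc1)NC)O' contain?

[CX3](=O)[OX2H0][#6] is the SMARTS for an ester: a carbonyl carbon bonded to an oxygen that is itself bonded to carbon (no H on that O).
No fragment in the molecule satisfies every constraint, giving 0 matches.

0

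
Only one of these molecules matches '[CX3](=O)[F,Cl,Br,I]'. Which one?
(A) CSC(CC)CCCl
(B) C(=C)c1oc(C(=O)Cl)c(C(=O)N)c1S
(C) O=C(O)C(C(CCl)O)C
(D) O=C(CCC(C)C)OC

[CX3](=O)[F,Cl,Br,I] describes a carbonyl carbon bonded to a halogen (an acyl halide).
(A) has a chloro substituent but the Cl is not on a carbonyl carbon.
(B) contains an acyl chloride (-C(=O)Cl), which satisfies every atom and bond constraint.
(C) has a carboxylic acid group (-C(=O)OH) but the carbonyl is bonded to -OH, not to a halogen.
(D) has a methyl-ester group (-C(=O)OCH3) but the carbonyl is bonded to -O-C, not to a halogen.
So the answer is (B).

B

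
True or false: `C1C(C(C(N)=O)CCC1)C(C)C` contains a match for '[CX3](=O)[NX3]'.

The pattern [CX3](=O)[NX3] describes a carbonyl carbon bonded to a trivalent nitrogen — an amide.
The molecule carries a primary amide (-C(=O)NH2), whose atoms satisfy every constraint of the query, so the pattern matches.

True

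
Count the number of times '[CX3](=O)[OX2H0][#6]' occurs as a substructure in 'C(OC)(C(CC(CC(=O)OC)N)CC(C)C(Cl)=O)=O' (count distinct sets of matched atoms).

2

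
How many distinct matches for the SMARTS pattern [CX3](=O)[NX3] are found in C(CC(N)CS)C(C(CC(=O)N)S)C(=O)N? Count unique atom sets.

2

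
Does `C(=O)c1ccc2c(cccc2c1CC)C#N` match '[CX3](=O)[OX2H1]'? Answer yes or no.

No

The pattern [CX3](=O)[OX2H1] describes an sp2 carbon double-bonded to O and single-bonded to an -OH oxygen — a carboxylic acid.
The closest candidate here is an aldehyde (-CHO), but there is no singly-bonded oxygen on the carbonyl carbon. No other fragment satisfies the full query, so there is no match.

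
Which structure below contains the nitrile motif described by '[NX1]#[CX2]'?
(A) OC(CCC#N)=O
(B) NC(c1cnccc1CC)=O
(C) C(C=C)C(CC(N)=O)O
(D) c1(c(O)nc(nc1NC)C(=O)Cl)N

[NX1]#[CX2] describes a nitrogen triple-bonded to a two-connected carbon (a nitrile).
(A) contains a nitrile (-C#N), which satisfies every atom and bond constraint.
(B) has a primary amide (-C(=O)NH2) but the nitrogen is NX3, not NX1.
(C) has a primary amide (-C(=O)NH2) but the nitrogen is NX3, not NX1.
(D) has a primary amino group (-NH2) but the nitrogen is NX3 (three connections), not NX1 triple-bonded.
So the answer is (A).

A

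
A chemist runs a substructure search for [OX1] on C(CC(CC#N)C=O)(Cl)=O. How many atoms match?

2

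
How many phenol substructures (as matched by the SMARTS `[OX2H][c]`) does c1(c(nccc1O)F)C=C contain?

[OX2H][c] is the SMARTS for a phenol: a hydroxyl oxygen attached to an aromatic carbon.
Exactly one fragment in the molecule meets all constraints, giving 1 match.

1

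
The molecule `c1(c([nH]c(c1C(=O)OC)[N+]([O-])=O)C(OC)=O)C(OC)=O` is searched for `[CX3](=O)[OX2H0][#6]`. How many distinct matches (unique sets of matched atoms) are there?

[CX3](=O)[OX2H0][#6] is the SMARTS for an ester: a carbonyl carbon bonded to an oxygen that is itself bonded to carbon (no H on that O).
The molecule carries 3 separate instances of a methyl-ester group (-C(=O)OCH3) meeting every constraint; each maps to a distinct set of atoms, giving 3 matches.

3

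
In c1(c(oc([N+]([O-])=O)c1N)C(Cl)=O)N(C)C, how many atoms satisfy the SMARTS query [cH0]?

4

The query [cH0] means: aromatic carbon with no attached hydrogen (substituted or ring-fusion).
Check the 15 heavy atoms by environment: 1× o (aromatic, H0) → no; 4× c (aromatic, H0) → match; 1× N (H2) → no; 1× N (charge +1, H0) → no; 1× O (charge -1, H0) → no; 2× O (H0) → no; 1× C (H0) → no; 1× Cl (H0) → no; 1× N (H0) → no; 2× C (H3) → no.
That gives 4 matching atoms.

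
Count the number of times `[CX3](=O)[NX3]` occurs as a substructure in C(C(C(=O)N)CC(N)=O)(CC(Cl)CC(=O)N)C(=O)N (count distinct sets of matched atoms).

4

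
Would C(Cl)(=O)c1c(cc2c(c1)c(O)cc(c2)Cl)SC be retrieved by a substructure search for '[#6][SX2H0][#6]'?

The pattern [#6][SX2H0][#6] describes an aliphatic sulfur bridging two carbons with no H on the sulfur — a thioether.
The molecule carries a methylthio ether (-SCH3), whose atoms satisfy every constraint of the query, so the pattern matches.

Yes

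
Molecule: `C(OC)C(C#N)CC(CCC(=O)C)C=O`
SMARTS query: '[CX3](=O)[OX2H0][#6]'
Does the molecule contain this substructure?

No

The pattern [CX3](=O)[OX2H0][#6] describes a carbonyl carbon bonded to an oxygen that is itself bonded to carbon (no H on that O) — an ester.
The closest candidate here is a methoxy ether (-OCH3), but the ether oxygen is not adjacent to a C=O carbon. No other fragment satisfies the full query, so there is no match.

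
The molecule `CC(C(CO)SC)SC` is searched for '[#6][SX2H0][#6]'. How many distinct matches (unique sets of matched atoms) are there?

[#6][SX2H0][#6] is the SMARTS for a thioether: an aliphatic sulfur bridging two carbons with no H on the sulfur.
The molecule carries 2 separate instances of a methylthio ether (-SCH3) meeting every constraint; each maps to a distinct set of atoms, giving 2 matches.

2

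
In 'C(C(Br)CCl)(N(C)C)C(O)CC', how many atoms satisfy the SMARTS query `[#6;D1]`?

3

The query [#6;D1] means: carbon bonded to exactly one heavy atom.
Check the 12 heavy atoms by environment: 2× C (D2) → no; 3× C (D3) → no; 3× C (D1) → match; 1× N (D3) → no; 1× O (D1) → no; 1× Cl (D1) → no; 1× Br (D1) → no.
That gives 3 matching atoms.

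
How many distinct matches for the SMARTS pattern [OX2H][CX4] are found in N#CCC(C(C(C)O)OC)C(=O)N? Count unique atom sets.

1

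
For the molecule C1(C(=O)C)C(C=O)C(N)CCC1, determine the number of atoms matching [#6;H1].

4

Check the 12 heavy atoms by environment: 3× C (H2) → no; 4× C (H1) → match; 1× N (H2) → no; 2× O (H0) → no; 1× C (H0) → no; 1× C (H3) → no.
That gives 4 matching atoms.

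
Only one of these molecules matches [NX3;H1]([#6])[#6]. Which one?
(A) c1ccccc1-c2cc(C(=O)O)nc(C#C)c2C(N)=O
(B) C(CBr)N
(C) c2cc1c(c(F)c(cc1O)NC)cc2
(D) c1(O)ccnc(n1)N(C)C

[NX3;H1]([#6])[#6] describes a trivalent nitrogen with one H, bonded to two carbons (a secondary amine).
(A) has a primary amide (-C(=O)NH2) but the -C(=O)NH2 nitrogen has H2, not H1.
(B) has a primary amino group (-NH2) but the nitrogen has H2 and only one carbon neighbour.
(C) contains an N-methylamino group (-NHCH3), which satisfies every atom and bond constraint.
(D) has a dimethylamino group (-N(CH3)2) but the nitrogen has H0, not H1.
So the answer is (C).

C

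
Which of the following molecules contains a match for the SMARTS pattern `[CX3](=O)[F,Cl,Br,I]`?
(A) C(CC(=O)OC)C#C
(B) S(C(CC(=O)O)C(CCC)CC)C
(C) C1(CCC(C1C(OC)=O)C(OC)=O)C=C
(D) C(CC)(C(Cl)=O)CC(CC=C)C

[CX3](=O)[F,Cl,Br,I] describes a carbonyl carbon bonded to a halogen (an acyl halide).
(A) has a methyl-ester group (-C(=O)OCH3) but the carbonyl is bonded to -O-C, not to a halogen.
(B) has a carboxylic acid group (-C(=O)OH) but the carbonyl is bonded to -OH, not to a halogen.
(C) has a methyl-ester group (-C(=O)OCH3) but the carbonyl is bonded to -O-C, not to a halogen.
(D) contains an acyl chloride (-C(=O)Cl), which satisfies every atom and bond constraint.
So the answer is (D).

D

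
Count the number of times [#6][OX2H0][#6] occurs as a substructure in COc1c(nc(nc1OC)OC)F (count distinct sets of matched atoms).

3

[#6][OX2H0][#6] is the SMARTS for an ether: an aliphatic oxygen bridging two carbons with no H on the oxygen.
The molecule carries 3 separate instances of a methoxy ether (-OCH3) meeting every constraint; each maps to a distinct set of atoms, giving 3 matches.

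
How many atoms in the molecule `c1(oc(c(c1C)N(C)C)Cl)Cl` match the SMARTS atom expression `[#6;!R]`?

The query [#6;!R] means: carbon not in any ring.
Check the 11 heavy atoms by environment: 1× o (aromatic, in 5-ring) → no; 4× c (aromatic, in 5-ring) → no; 3× C (acyclic) → match; 1× N (acyclic) → no; 2× Cl (acyclic) → no.
That gives 3 matching atoms.

3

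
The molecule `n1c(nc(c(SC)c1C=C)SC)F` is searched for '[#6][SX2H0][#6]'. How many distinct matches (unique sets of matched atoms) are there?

2

[#6][SX2H0][#6] is the SMARTS for a thioether: an aliphatic sulfur bridging two carbons with no H on the sulfur.
The molecule carries 2 separate instances of a methylthio ether (-SCH3) meeting every constraint; each maps to a distinct set of atoms, giving 2 matches.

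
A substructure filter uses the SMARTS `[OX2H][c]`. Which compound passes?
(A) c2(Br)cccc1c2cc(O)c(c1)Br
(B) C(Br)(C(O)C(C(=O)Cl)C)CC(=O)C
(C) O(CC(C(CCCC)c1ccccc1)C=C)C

A

[OX2H][c] describes a hydroxyl oxygen attached to an aromatic carbon (a phenol).
(A) contains a hydroxyl group (-OH), which satisfies every atom and bond constraint.
(B) has a hydroxyl group (-OH) but the -OH is on an aliphatic carbon, not an aromatic c.
(C) has a methoxy ether (-OCH3) but the oxygen has H0, not H1.
So the answer is (A).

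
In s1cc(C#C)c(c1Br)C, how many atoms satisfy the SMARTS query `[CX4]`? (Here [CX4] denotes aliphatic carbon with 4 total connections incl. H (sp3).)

1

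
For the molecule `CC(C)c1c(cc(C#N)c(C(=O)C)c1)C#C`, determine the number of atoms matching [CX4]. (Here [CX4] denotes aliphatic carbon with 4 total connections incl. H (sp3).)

4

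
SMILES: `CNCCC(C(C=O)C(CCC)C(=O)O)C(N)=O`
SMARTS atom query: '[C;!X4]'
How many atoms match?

The query [C;!X4] means: aliphatic carbon that does not have four total connections.
Check the 18 heavy atoms by environment: 9× C (X4) → no; 3× C (X3) → match; 3× O (X1) → no; 1× O (X2) → no; 2× N (X3) → no.
That gives 3 matching atoms.

3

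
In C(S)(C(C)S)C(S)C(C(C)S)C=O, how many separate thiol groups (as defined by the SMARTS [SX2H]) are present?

4

[SX2H] is the SMARTS for a thiol: an aliphatic sulfur with two connections, one being H.
The molecule carries 4 separate instances of a thiol (-SH) meeting every constraint; each maps to a distinct set of atoms, giving 4 matches.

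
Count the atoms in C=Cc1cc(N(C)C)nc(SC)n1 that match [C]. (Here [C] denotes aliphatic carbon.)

The query [C] means: uppercase C matches aliphatic (non-aromatic) carbon only.
Check the 13 heavy atoms by environment: 2× n (aromatic) → no; 4× c (aromatic) → no; 1× S → no; 5× C → match; 1× N → no.
That gives 5 matching atoms.

5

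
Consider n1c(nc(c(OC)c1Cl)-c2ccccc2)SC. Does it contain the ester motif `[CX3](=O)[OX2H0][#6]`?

The pattern [CX3](=O)[OX2H0][#6] describes a carbonyl carbon bonded to an oxygen that is itself bonded to carbon (no H on that O) — an ester.
The closest candidate here is a methoxy ether (-OCH3), but the ether oxygen is not adjacent to a C=O carbon. No other fragment satisfies the full query, so there is no match.

No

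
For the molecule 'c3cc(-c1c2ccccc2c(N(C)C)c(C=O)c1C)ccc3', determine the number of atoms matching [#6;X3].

17

The query [#6;X3] means: any carbon (aromatic or not) with three total connections.
Check the 22 heavy atoms by environment: 16× c (aromatic, X3) → match; 3× C (X4) → no; 1× C (X3) → match; 1× O (X1) → no; 1× N (X3) → no.
Summing the matching environments: 16 + 1 = 17 matching atoms.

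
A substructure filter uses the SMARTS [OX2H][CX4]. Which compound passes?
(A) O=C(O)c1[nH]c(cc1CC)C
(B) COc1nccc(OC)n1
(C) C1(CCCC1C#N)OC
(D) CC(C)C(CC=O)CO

[OX2H][CX4] describes a hydroxyl oxygen bound to an sp3 (X4) carbon (an aliphatic alcohol).
(A) has a carboxylic acid group (-C(=O)OH) but the -OH is on a CX3 carbonyl carbon, not a CX4 carbon.
(B) has a methoxy ether (-OCH3) but the oxygen has H0 (ether), not H1.
(C) has a methoxy ether (-OCH3) but the oxygen has H0 (ether), not H1.
(D) contains a hydroxyl group (-OH), which satisfies every atom and bond constraint.
So the answer is (D).

D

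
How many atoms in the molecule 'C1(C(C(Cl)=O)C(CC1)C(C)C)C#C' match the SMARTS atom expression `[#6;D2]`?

The query [#6;D2] means: any carbon bonded to exactly two heavy atoms.
Check the 13 heavy atoms by environment: 5× C (D3) → no; 3× C (D2) → match; 3× C (D1) → no; 1× O (D1) → no; 1× Cl (D1) → no.
That gives 3 matching atoms.

3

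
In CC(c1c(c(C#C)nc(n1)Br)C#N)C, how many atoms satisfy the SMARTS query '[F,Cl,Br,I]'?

1

Check the 14 heavy atoms by environment: 2× n (aromatic) → no; 4× c (aromatic) → no; 6× C → no; 1× N → no; 1× Br → match.
That gives 1 matching atom.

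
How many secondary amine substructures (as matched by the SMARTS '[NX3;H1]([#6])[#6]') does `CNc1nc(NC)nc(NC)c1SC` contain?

3

[NX3;H1]([#6])[#6] is the SMARTS for a secondary amine: a trivalent nitrogen with one H, bonded to two carbons.
The molecule carries 3 separate instances of an N-methylamino group (-NHCH3) meeting every constraint; each maps to a distinct set of atoms, giving 3 matches.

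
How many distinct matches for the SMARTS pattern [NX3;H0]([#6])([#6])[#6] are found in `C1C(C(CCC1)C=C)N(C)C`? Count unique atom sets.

[NX3;H0]([#6])([#6])[#6] is the SMARTS for a tertiary amine: a trivalent nitrogen with no H, bonded to three carbons.
Exactly one fragment in the molecule meets all constraints, giving 1 match.

1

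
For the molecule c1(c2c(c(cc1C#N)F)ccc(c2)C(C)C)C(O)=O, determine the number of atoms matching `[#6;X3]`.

The query [#6;X3] means: any carbon (aromatic or not) with three total connections.
Check the 19 heavy atoms by environment: 10× c (aromatic, X3) → match; 1× C (X2) → no; 1× N (X1) → no; 1× F (X1) → no; 3× C (X4) → no; 1× C (X3) → match; 1× O (X1) → no; 1× O (X2) → no.
Summing the matching environments: 10 + 1 = 11 matching atoms.

11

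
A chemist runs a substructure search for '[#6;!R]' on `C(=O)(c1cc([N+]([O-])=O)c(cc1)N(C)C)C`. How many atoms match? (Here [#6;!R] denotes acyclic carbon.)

4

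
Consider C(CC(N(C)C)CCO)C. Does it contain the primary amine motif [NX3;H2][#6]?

No

The pattern [NX3;H2][#6] describes a trivalent nitrogen with two H attached to carbon — a primary amine.
The closest candidate here is a dimethylamino group (-N(CH3)2), but the nitrogen has H0, not H2. No other fragment satisfies the full query, so there is no match.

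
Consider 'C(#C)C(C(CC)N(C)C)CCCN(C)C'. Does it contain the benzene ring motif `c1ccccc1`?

No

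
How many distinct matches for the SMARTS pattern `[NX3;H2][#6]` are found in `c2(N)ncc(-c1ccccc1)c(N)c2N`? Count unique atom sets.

3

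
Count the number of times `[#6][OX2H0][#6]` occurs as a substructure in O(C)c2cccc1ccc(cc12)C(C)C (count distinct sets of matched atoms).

1

[#6][OX2H0][#6] is the SMARTS for an ether: an aliphatic oxygen bridging two carbons with no H on the oxygen.
Exactly one fragment in the molecule meets all constraints, giving 1 match.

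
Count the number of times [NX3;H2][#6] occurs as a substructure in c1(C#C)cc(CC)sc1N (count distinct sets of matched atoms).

1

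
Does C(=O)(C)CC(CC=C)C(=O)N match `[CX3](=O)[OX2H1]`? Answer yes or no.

No

The pattern [CX3](=O)[OX2H1] describes an sp2 carbon double-bonded to O and single-bonded to an -OH oxygen — a carboxylic acid.
The closest candidate here is a primary amide (-C(=O)NH2), but the carbonyl is bonded to N, not to an -OH oxygen. No other fragment satisfies the full query, so there is no match.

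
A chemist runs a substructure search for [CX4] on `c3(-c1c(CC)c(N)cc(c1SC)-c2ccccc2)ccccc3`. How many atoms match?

3

The query [CX4] means: C with X4: aliphatic carbon with exactly 4 total connections (bonds + H).
Check the 23 heavy atoms by environment: 18× c (aromatic, X3) → no; 1× S (X2) → no; 3× C (X4) → match; 1× N (X3) → no.
That gives 3 matching atoms.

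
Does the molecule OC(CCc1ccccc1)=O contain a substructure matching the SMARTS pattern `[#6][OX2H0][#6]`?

No

The pattern [#6][OX2H0][#6] describes an aliphatic oxygen bridging two carbons with no H on the oxygen — an ether.
The closest candidate here is a carboxylic acid group (-C(=O)OH), but the -OH oxygen has H1; the =O is OX1, not OX2. No other fragment satisfies the full query, so there is no match.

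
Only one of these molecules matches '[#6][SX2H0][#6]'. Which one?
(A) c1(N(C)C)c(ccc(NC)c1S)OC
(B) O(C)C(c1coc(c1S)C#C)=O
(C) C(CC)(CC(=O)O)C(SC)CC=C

[#6][SX2H0][#6] describes an aliphatic sulfur bridging two carbons with no H on the sulfur (a thioether).
(A) has a methoxy ether (-OCH3) but the bridging atom is O, not S.
(B) has a thiol (-SH) but the sulfur has H1, not H0 bridging two carbons.
(C) contains a methylthio ether (-SCH3), which satisfies every atom and bond constraint.
So the answer is (C).

C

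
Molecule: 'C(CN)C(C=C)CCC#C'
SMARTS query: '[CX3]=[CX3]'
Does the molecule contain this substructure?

Yes

The pattern [CX3]=[CX3] describes a non-aromatic C=C double bond between two sp2 carbons — an alkene.
The molecule carries a vinyl group (-CH=CH2), whose atoms satisfy every constraint of the query, so the pattern matches.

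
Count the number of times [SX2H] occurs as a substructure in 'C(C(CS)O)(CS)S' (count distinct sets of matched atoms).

[SX2H] is the SMARTS for a thiol: an aliphatic sulfur with two connections, one being H.
The molecule carries 3 separate instances of a thiol (-SH) meeting every constraint; each maps to a distinct set of atoms, giving 3 matches.

3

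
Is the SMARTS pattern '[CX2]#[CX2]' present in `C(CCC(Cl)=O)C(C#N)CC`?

No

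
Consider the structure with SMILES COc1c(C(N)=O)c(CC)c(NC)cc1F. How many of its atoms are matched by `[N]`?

2

The query [N] means: uppercase N matches aliphatic (non-aromatic) nitrogen only.
Check the 16 heavy atoms by environment: 6× c (aromatic) → no; 1× F → no; 5× C → no; 2× O → no; 2× N → match.
That gives 2 matching atoms.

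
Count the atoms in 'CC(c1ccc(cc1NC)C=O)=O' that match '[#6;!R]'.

4

Check the 13 heavy atoms by environment: 6× c (aromatic, in 6-ring) → no; 4× C (acyclic) → match; 2× O (acyclic) → no; 1× N (acyclic) → no.
That gives 4 matching atoms.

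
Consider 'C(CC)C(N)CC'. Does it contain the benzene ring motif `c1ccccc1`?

No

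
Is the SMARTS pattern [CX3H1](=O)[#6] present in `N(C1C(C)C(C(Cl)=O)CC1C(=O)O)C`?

No

The pattern [CX3H1](=O)[#6] describes an sp2 carbon with one H, double-bonded to O and single-bonded to carbon — an aldehyde.
The closest candidate here is a carboxylic acid group (-C(=O)OH), but the carbonyl carbon has H0 and is bonded to O, not H1. No other fragment satisfies the full query, so there is no match.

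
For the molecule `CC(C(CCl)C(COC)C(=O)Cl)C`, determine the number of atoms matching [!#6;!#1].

4

The query [!#6;!#1] means: not carbon and not hydrogen — any heteroatom.
Check the 13 heavy atoms by environment: 9× C → no; 2× O → match; 2× Cl → match.
Summing the matching environments: 2 + 2 = 4 matching atoms.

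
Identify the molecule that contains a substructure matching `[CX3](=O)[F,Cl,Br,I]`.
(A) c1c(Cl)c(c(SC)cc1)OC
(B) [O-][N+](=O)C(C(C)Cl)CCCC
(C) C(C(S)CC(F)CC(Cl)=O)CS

C

[CX3](=O)[F,Cl,Br,I] describes a carbonyl carbon bonded to a halogen (an acyl halide).
(A) has a chloro substituent but the Cl is not on a carbonyl carbon.
(B) has a chloro substituent but the Cl is not on a carbonyl carbon.
(C) contains an acyl chloride (-C(=O)Cl), which satisfies every atom and bond constraint.
So the answer is (C).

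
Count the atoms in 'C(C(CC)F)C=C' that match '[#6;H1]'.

The query [#6;H1] means: any carbon bearing exactly one hydrogen.
Check the 7 heavy atoms by environment: 3× C (H2) → no; 2× C (H1) → match; 1× C (H3) → no; 1× F (H0) → no.
That gives 2 matching atoms.

2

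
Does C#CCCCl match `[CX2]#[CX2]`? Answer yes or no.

Yes

The pattern [CX2]#[CX2] describes a carbon-carbon triple bond — an alkyne.
The molecule carries an ethynyl group (-C#CH), whose atoms satisfy every constraint of the query, so the pattern matches.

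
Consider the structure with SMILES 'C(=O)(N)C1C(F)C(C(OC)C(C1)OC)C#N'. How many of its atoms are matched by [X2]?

The query [X2] means: any atom with exactly two total connections (bonds + H).
Check the 16 heavy atoms by environment: 8× C (X4) → no; 1× C (X2) → match; 1× N (X1) → no; 1× C (X3) → no; 1× O (X1) → no; 1× N (X3) → no; 2× O (X2) → match; 1× F (X1) → no.
Summing the matching environments: 1 + 2 = 3 matching atoms.

3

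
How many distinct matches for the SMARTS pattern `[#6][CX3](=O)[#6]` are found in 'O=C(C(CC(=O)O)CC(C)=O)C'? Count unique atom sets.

2

[#6][CX3](=O)[#6] is the SMARTS for a ketone: a carbonyl carbon (no H) flanked by two carbons.
The molecule carries 2 separate instances of an acetyl/ketone group (-C(=O)CH3) meeting every constraint; each maps to a distinct set of atoms, giving 2 matches.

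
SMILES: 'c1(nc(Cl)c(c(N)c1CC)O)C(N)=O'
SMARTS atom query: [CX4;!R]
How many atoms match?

The query [CX4;!R] means: aliphatic carbon with four total connections, not in a ring.
Check the 14 heavy atoms by environment: 1× n (aromatic, X2, in 6-ring) → no; 5× c (aromatic, X3, in 6-ring) → no; 2× N (X3, acyclic) → no; 1× C (X3, acyclic) → no; 1× O (X1, acyclic) → no; 2× C (X4, acyclic) → match; 1× Cl (X1, acyclic) → no; 1× O (X2, acyclic) → no.
That gives 2 matching atoms.

2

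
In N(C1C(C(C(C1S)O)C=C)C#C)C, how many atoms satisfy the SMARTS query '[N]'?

The query [N] means: uppercase N matches aliphatic (non-aromatic) nitrogen only.
Check the 13 heavy atoms by environment: 10× C → no; 1× N → match; 1× O → no; 1× S → no.
That gives 1 matching atom.

1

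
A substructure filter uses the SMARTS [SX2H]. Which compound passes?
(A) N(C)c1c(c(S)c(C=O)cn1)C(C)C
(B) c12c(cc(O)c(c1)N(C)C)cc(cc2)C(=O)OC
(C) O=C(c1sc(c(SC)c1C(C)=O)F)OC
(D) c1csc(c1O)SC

A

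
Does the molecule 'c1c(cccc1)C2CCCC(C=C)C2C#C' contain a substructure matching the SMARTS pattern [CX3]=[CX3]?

Yes

The pattern [CX3]=[CX3] describes a non-aromatic C=C double bond between two sp2 carbons — an alkene.
The molecule carries a vinyl group (-CH=CH2), whose atoms satisfy every constraint of the query, so the pattern matches.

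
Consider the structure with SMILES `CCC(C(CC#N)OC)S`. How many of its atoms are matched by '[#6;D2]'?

3

The query [#6;D2] means: any carbon bonded to exactly two heavy atoms.
Check the 10 heavy atoms by environment: 3× C (D2) → match; 2× C (D3) → no; 1× S (D1) → no; 1× O (D2) → no; 2× C (D1) → no; 1× N (D1) → no.
That gives 3 matching atoms.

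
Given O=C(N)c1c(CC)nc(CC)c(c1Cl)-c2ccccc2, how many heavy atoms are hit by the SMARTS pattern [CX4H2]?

2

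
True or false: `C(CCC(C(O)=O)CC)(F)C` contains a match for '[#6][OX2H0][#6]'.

The pattern [#6][OX2H0][#6] describes an aliphatic oxygen bridging two carbons with no H on the oxygen — an ether.
The closest candidate here is a carboxylic acid group (-C(=O)OH), but the -OH oxygen has H1; the =O is OX1, not OX2. No other fragment satisfies the full query, so there is no match.

False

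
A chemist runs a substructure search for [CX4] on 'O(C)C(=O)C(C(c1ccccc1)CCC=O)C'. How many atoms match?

Check the 17 heavy atoms by environment: 6× C (X4) → match; 2× C (X3) → no; 2× O (X1) → no; 1× O (X2) → no; 6× c (aromatic, X3) → no.
That gives 6 matching atoms.

6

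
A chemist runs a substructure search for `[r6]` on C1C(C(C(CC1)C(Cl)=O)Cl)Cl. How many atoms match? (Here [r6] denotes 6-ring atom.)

The query [r6] means: r6 matches atoms in a six-membered ring.
Check the 11 heavy atoms by environment: 6× C (in 6-ring) → match; 3× Cl (acyclic) → no; 1× C (acyclic) → no; 1× O (acyclic) → no.
That gives 6 matching atoms.

6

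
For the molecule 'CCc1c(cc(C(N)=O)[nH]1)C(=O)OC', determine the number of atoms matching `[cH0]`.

3

Check the 14 heavy atoms by environment: 1× n (aromatic, H1) → no; 3× c (aromatic, H0) → match; 1× c (aromatic, H1) → no; 2× C (H0) → no; 3× O (H0) → no; 2× C (H3) → no; 1× N (H2) → no; 1× C (H2) → no.
That gives 3 matching atoms.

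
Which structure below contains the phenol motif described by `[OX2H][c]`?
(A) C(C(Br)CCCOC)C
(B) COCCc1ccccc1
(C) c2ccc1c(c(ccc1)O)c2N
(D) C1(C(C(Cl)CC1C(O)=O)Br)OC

[OX2H][c] describes a hydroxyl oxygen attached to an aromatic carbon (a phenol).
(A) has a methoxy ether (-OCH3) but the oxygen has H0, not H1.
(B) has a methoxy ether (-OCH3) but the oxygen has H0, not H1.
(C) contains a hydroxyl group (-OH), which satisfies every atom and bond constraint.
(D) has a methoxy ether (-OCH3) but the oxygen has H0, not H1.
So the answer is (C).

C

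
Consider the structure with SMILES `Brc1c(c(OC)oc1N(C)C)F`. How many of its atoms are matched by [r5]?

The query [r5] means: r5 matches atoms in a five-membered ring.
Check the 12 heavy atoms by environment: 1× o (aromatic, in 5-ring) → match; 4× c (aromatic, in 5-ring) → match; 1× O (acyclic) → no; 3× C (acyclic) → no; 1× F (acyclic) → no; 1× N (acyclic) → no; 1× Br (acyclic) → no.
Summing the matching environments: 1 + 4 = 5 matching atoms.

5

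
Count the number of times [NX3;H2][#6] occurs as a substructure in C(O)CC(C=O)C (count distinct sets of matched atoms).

0

[NX3;H2][#6] is the SMARTS for a primary amine: a trivalent nitrogen with two H attached to carbon.
No fragment in the molecule satisfies every constraint, giving 0 matches.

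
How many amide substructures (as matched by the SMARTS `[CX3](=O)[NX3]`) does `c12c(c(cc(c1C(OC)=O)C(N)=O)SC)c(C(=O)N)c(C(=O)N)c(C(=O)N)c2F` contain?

4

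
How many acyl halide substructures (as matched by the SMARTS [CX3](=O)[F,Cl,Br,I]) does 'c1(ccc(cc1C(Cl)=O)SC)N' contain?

[CX3](=O)[F,Cl,Br,I] is the SMARTS for an acyl halide: a carbonyl carbon bonded to a halogen.
Exactly one fragment in the molecule meets all constraints, giving 1 match.

1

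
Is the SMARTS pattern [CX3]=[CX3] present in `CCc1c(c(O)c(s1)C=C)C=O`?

Yes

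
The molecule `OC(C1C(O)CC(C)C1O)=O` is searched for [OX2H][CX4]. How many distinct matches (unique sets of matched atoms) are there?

2

[OX2H][CX4] is the SMARTS for an aliphatic alcohol: a hydroxyl oxygen bound to an sp3 (X4) carbon.
The molecule carries 2 separate instances of a hydroxyl group (-OH) meeting every constraint; each maps to a distinct set of atoms, giving 2 matches.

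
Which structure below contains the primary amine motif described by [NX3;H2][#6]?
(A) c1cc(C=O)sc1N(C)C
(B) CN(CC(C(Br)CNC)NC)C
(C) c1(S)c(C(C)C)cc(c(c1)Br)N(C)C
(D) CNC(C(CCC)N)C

[NX3;H2][#6] describes a trivalent nitrogen with two H attached to carbon (a primary amine).
(A) has a dimethylamino group (-N(CH3)2) but the nitrogen has H0, not H2.
(B) has a dimethylamino group (-N(CH3)2) but the nitrogen has H0, not H2.
(C) has a dimethylamino group (-N(CH3)2) but the nitrogen has H0, not H2.
(D) contains a primary amino group (-NH2), which satisfies every atom and bond constraint.
So the answer is (D).

D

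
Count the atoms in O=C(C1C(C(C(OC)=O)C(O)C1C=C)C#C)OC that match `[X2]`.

5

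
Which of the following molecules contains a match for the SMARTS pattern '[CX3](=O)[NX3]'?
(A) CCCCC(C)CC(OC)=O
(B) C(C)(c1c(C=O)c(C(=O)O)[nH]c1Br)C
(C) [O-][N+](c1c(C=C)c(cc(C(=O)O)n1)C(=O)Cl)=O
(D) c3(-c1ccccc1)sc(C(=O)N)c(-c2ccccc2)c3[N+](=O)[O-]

[CX3](=O)[NX3] describes a carbonyl carbon bonded to a trivalent nitrogen (an amide).
(A) has a methyl-ester group (-C(=O)OCH3) but the carbonyl is bonded to O, not to an NX3 nitrogen.
(B) has a carboxylic acid group (-C(=O)OH) but the carbonyl is bonded to O, not to an NX3 nitrogen.
(C) has a carboxylic acid group (-C(=O)OH) but the carbonyl is bonded to O, not to an NX3 nitrogen.
(D) contains a primary amide (-C(=O)NH2), which satisfies every atom and bond constraint.
So the answer is (D).

D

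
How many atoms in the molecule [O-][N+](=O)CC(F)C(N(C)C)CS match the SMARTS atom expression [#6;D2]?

2

The query [#6;D2] means: any carbon bonded to exactly two heavy atoms.
Check the 12 heavy atoms by environment: 2× C (D2) → match; 2× C (D3) → no; 1× N (charge +1, D3) → no; 1× O (charge -1, D1) → no; 1× O (D1) → no; 1× S (D1) → no; 1× N (D3) → no; 2× C (D1) → no; 1× F (D1) → no.
That gives 2 matching atoms.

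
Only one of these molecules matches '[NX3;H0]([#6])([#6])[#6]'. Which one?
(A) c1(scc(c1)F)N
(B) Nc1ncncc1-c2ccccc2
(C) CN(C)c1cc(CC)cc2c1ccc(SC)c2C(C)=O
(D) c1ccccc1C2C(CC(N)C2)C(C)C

C

[NX3;H0]([#6])([#6])[#6] describes a trivalent nitrogen with no H, bonded to three carbons (a tertiary amine).
(A) has a primary amino group (-NH2) but the nitrogen has H2, not H0 with three carbons.
(B) has a primary amino group (-NH2) but the nitrogen has H2, not H0 with three carbons.
(C) contains a dimethylamino group (-N(CH3)2), which satisfies every atom and bond constraint.
(D) has a primary amino group (-NH2) but the nitrogen has H2, not H0 with three carbons.
So the answer is (C).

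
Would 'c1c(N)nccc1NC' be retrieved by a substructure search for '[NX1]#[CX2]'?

No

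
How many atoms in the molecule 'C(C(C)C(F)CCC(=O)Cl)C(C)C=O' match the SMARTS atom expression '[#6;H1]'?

Check the 14 heavy atoms by environment: 2× C (H3) → no; 4× C (H1) → match; 3× C (H2) → no; 1× C (H0) → no; 2× O (H0) → no; 1× Cl (H0) → no; 1× F (H0) → no.
That gives 4 matching atoms.

4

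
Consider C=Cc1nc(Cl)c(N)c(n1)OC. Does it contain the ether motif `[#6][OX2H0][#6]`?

Yes

The pattern [#6][OX2H0][#6] describes an aliphatic oxygen bridging two carbons with no H on the oxygen — an ether.
The molecule carries a methoxy ether (-OCH3), whose atoms satisfy every constraint of the query, so the pattern matches.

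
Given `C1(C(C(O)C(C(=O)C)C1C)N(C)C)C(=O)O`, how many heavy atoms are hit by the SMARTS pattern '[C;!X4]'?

The query [C;!X4] means: aliphatic carbon that does not have four total connections.
Check the 16 heavy atoms by environment: 9× C (X4) → no; 1× N (X3) → no; 2× C (X3) → match; 2× O (X1) → no; 2× O (X2) → no.
That gives 2 matching atoms.

2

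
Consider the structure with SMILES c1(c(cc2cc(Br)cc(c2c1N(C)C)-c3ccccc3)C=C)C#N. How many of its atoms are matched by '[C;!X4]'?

3

The query [C;!X4] means: aliphatic carbon that does not have four total connections.
Check the 24 heavy atoms by environment: 16× c (aromatic, X3) → no; 2× C (X3) → match; 1× Br (X1) → no; 1× C (X2) → match; 1× N (X1) → no; 1× N (X3) → no; 2× C (X4) → no.
Summing the matching environments: 2 + 1 = 3 matching atoms.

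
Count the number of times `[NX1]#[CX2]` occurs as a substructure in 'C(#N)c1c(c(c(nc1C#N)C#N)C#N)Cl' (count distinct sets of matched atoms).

[NX1]#[CX2] is the SMARTS for a nitrile: a nitrogen triple-bonded to a two-connected carbon.
The molecule carries 4 separate instances of a nitrile (-C#N) meeting every constraint; each maps to a distinct set of atoms, giving 4 matches.

4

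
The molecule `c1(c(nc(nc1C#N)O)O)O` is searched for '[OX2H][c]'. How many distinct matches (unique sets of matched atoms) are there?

3

[OX2H][c] is the SMARTS for a phenol: a hydroxyl oxygen attached to an aromatic carbon.
The molecule carries 3 separate instances of a hydroxyl group (-OH) meeting every constraint; each maps to a distinct set of atoms, giving 3 matches.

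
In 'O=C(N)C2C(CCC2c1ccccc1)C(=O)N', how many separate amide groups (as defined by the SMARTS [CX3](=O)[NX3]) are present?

2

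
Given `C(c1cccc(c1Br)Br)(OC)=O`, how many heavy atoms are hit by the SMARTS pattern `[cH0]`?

3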